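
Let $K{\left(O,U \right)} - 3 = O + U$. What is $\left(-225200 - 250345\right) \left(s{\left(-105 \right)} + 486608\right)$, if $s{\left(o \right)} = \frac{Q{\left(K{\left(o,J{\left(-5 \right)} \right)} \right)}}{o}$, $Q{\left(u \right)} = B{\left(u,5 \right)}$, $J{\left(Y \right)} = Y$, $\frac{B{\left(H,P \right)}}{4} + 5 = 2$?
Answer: $-231404055708$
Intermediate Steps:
$B{\left(H,P \right)} = -12$ ($B{\left(H,P \right)} = -20 + 4 \cdot 2 = -20 + 8 = -12$)
$K{\left(O,U \right)} = 3 + O + U$ ($K{\left(O,U \right)} = 3 + \left(O + U\right) = 3 + O + U$)
$Q{\left(u \right)} = -12$
$s{\left(o \right)} = - \frac{12}{o}$
$\left(-225200 - 250345\right) \left(s{\left(-105 \right)} + 486608\right) = \left(-225200 - 250345\right) \left(- \frac{12}{-105} + 486608\right) = - 475545 \left(\left(-12\right) \left(- \frac{1}{105}\right) + 486608\right) = - 475545 \left(\frac{4}{35} + 486608\right) = \left(-475545\right) \frac{17031284}{35} = -231404055708$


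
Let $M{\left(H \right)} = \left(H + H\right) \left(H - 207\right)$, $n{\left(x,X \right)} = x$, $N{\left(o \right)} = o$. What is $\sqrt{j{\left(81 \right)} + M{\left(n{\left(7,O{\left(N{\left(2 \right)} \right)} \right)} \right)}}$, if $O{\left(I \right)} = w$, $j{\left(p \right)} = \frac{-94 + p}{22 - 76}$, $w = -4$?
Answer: $\frac{i \sqrt{907122}}{18} \approx 52.913 i$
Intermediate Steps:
$j{\left(p \right)} = \frac{47}{27} - \frac{p}{54}$ ($j{\left(p \right)} = \frac{-94 + p}{-54} = \left(-94 + p\right) \left(- \frac{1}{54}\right) = \frac{47}{27} - \frac{p}{54}$)
$O{\left(I \right)} = -4$
$M{\left(H \right)} = 2 H \left(-207 + H\right)$
$\sqrt{j{\left(81 \right)} + M{\left(n{\left(7,O{\left(N{\left(2 \right)} \right)} \right)} \right)}} = \sqrt{\left(\frac{47}{27} - \frac{3}{2}\right) + 2 \cdot 7 \left(-207 + 7\right)} = \sqrt{\left(\frac{47}{27} - \frac{3}{2}\right) + 2 \cdot 7 \left(-200\right)} = \sqrt{\frac{13}{54} - 2800} = \sqrt{- \frac{151187}{54}} = \frac{i \sqrt{907122}}{18}$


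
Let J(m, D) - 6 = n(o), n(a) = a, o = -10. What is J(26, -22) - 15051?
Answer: -15055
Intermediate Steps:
J(m, D) = -4 (J(m, D) = 6 - 10 = -4)
J(26, -22) - 15051 = -4 - 15051 = -15055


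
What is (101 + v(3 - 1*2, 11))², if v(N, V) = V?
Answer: 12544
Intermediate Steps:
(101 + v(3 - 1*2, 11))² = (101 + 11)² = 112² = 12544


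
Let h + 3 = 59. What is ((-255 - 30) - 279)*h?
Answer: -31584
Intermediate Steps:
h = 56 (h = -3 + 59 = 56)
((-255 - 30) - 279)*h = ((-255 - 30) - 279)*56 = (-285 - 279)*56 = -564*56 = -31584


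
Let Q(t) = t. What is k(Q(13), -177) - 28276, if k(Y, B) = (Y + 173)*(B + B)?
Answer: -94120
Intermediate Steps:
k(Y, B) = 2*B*(173 + Y) (k(Y, B) = (173 + Y)*(2*B) = 2*B*(173 + Y))
k(Q(13), -177) - 28276 = 2*(-177)*(173 + 13) - 28276 = 2*(-177)*186 - 28276 = -65844 - 28276 = -94120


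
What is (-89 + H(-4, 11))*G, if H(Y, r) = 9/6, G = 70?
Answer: -6125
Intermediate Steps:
H(Y, r) = 3/2 (H(Y, r) = 9*(⅙) = 3/2)
(-89 + H(-4, 11))*G = (-89 + 3/2)*70 = -175/2*70 = -6125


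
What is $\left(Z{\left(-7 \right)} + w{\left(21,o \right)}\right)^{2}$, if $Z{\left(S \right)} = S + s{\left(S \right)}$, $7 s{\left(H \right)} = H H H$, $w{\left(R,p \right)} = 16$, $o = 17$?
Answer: $1600$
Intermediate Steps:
$s{\left(H \right)} = \frac{H^{3}}{7}$ ($s{\left(H \right)} = \frac{H H H}{7} = \frac{H^{2} H}{7} = \frac{H^{3}}{7}$)
$Z{\left(S \right)} = S + \frac{S^{3}}{7}$
$\left(Z{\left(-7 \right)} + w{\left(21,o \right)}\right)^{2} = \left(\left(-7 + \frac{\left(-7\right)^{3}}{7}\right) + 16\right)^{2} = \left(\left(-7 + \frac{1}{7} \left(-343\right)\right) + 16\right)^{2} = \left(\left(-7 - 49\right) + 16\right)^{2} = \left(-56 + 16\right)^{2} = \left(-40\right)^{2} = 1600$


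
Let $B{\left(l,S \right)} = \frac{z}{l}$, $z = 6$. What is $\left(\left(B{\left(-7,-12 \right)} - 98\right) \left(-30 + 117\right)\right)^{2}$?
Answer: $\frac{3624521616}{49} \approx 7.397 \cdot 10^{7}$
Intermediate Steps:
$B{\left(l,S \right)} = \frac{6}{l}$
$\left(\left(B{\left(-7,-12 \right)} - 98\right) \left(-30 + 117\right)\right)^{2} = \left(\left(\frac{6}{-7} - 98\right) \left(-30 + 117\right)\right)^{2} = \left(\left(6 \left(- \frac{1}{7}\right) - 98\right) 87\right)^{2} = \left(\left(- \frac{6}{7} - 98\right) 87\right)^{2} = \left(\left(- \frac{692}{7}\right) 87\right)^{2} = \left(- \frac{60204}{7}\right)^{2} = \frac{3624521616}{49}$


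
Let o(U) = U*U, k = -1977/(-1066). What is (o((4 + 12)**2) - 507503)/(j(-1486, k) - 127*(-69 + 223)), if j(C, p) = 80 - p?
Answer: 471136822/20765525 ≈ 22.688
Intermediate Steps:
k = 1977/1066 (k = -1977*(-1/1066) = 1977/1066 ≈ 1.8546)
o(U) = U**2
(o((4 + 12)**2) - 507503)/(j(-1486, k) - 127*(-69 + 223)) = (((4 + 12)**2)**2 - 507503)/((80 - 1*1977/1066) - 127*(-69 + 223)) = ((16**2)**2 - 507503)/((80 - 1977/1066) - 127*154) = (256**2 - 507503)/(83303/1066 - 19558) = (65536 - 507503)/(-20765525/1066) = -441967*(-1066/20765525) = 471136822/20765525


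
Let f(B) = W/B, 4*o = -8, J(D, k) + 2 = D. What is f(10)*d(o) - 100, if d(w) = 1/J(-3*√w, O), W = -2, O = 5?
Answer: 3*(-500*√2 + 333*I)/(5*(-2*I + 3*√2)) ≈ -99.982 - 0.038569*I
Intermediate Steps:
J(D, k) = -2 + D
o = -2 (o = (¼)*(-8) = -2)
f(B) = -2/B
d(w) = 1/(-2 - 3*√w)
f(10)*d(o) - 100 = (-2/10)*(-1/(2 + 3*√(-2))) - 100 = (-2*⅒)*(-1/(2 + 3*(I*√2))) - 100 = -(-1)/(5*(2 + 3*I*√2)) - 100 = 1/(5*(2 + 3*I*√2)) - 100 = -100 + 1/(5*(2 + 3*I*√2))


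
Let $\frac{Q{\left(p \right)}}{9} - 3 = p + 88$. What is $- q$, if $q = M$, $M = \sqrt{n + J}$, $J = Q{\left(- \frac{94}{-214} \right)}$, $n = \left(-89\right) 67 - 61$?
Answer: $- \frac{4 i \sqrt{3721674}}{107} \approx - 72.118 i$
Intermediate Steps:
$n = -6024$ ($n = -5963 - 61 = -6024$)
$Q{\left(p \right)} = 819 + 9 p$ ($Q{\left(p \right)} = 27 + 9 \left(p + 88\right) = 27 + 9 \left(88 + p\right) = 27 + \left(792 + 9 p\right) = 819 + 9 p$)
$J = \frac{88056}{107}$ ($J = 819 + 9 \left(- \frac{94}{-214}\right) = 819 + 9 \left(\left(-94\right) \left(- \frac{1}{214}\right)\right) = 819 + 9 \cdot \frac{47}{107} = 819 + \frac{423}{107} = \frac{88056}{107} \approx 822.95$)
$M = \frac{4 i \sqrt{3721674}}{107}$ ($M = \sqrt{-6024 + \frac{88056}{107}} = \sqrt{- \frac{556512}{107}} = \frac{4 i \sqrt{3721674}}{107} \approx 72.118 i$)
$q = \frac{4 i \sqrt{3721674}}{107} \approx 72.118 i$
$- q = - \frac{4 i \sqrt{3721674}}{107}$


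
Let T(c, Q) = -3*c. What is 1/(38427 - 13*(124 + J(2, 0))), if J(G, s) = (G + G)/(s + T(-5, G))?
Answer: 15/552173 ≈ 2.7165e-5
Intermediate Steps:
J(G, s) = 2*G/(15 + s) (J(G, s) = (G + G)/(s - 3*(-5)) = (2*G)/(s + 15) = (2*G)/(15 + s) = 2*G/(15 + s))
1/(38427 - 13*(124 + J(2, 0))) = 1/(38427 - 13*(124 + 2*2/(15 + 0))) = 1/(38427 - 13*(124 + 2*2/15)) = 1/(38427 - 13*(124 + 2*2*(1/15))) = 1/(38427 - 13*(124 + 4/15)) = 1/(38427 - 13*1864/15) = 1/(38427 - 24232/15) = 1/(552173/15) = 15/552173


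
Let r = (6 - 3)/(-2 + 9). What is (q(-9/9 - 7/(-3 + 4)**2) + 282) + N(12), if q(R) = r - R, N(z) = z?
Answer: 2117/7 ≈ 302.43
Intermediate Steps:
r = 3/7 ≈ 0.42857
q(R) = 3/7 - R
(q(-9/9 - 7/(-3 + 4)**2) + 282) + N(12) = ((3/7 - (-9/9 - 7/(-3 + 4)**2)) + 282) + 12 = ((3/7 - (-9*1/9 - 7/(1**2))) + 282) + 12 = ((3/7 - (-1 - 7/1)) + 282) + 12 = ((3/7 - (-1 - 7*1)) + 282) + 12 = ((3/7 - (-1 - 7)) + 282) + 12 = ((3/7 - 1*(-8)) + 282) + 12 = ((3/7 + 8) + 282) + 12 = (59/7 + 282) + 12 = 2033/7 + 12 = 2117/7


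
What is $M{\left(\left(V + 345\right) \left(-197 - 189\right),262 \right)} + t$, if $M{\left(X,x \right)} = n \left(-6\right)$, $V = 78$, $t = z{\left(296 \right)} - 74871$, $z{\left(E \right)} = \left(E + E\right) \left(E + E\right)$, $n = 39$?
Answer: $275359$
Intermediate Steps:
$z{\left(E \right)} = 4 E^{2}$ ($z{\left(E \right)} = 2 E 2 E = 4 E^{2}$)
$t = 275593$ ($t = 4 \cdot 296^{2} - 74871 = 4 \cdot 87616 - 74871 = 350464 - 74871 = 275593$)
$M{\left(X,x \right)} = -234$ ($M{\left(X,x \right)} = 39 \left(-6\right) = -234$)
$M{\left(\left(V + 345\right) \left(-197 - 189\right),262 \right)} + t = -234 + 275593 = 275359$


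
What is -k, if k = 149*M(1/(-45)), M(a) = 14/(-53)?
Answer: 2086/53 ≈ 39.359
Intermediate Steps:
M(a) = -14/53 (M(a) = 14*(-1/53) = -14/53)
k = -2086/53 (k = 149*(-14/53) = -2086/53 ≈ -39.359)
-k = -1*(-2086/53) = 2086/53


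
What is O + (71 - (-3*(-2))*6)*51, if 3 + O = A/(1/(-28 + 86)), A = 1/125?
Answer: 222808/125 ≈ 1782.5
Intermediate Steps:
A = 1/125 ≈ 0.0080000
O = -317/125 (O = -3 + 1/(125*(1/(-28 + 86))) = -3 + 1/(125*(1/58)) = -3 + (1/125)*58 = -3 + 58/125 = -317/125 ≈ -2.5360)
O + (71 - (-3*(-2))*6)*51 = -317/125 + (71 - (-3*(-2))*6)*51 = -317/125 + (71 - 6*6)*51 = -317/125 + (71 - 1*36)*51 = -317/125 + (71 - 36)*51 = -317/125 + 35*51 = -317/125 + 1785 = 222808/125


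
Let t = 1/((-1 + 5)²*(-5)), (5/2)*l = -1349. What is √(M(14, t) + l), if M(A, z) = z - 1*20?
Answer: I*√223845/20 ≈ 23.656*I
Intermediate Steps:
l = -2698/5 (l = (⅖)*(-1349) = -2698/5 ≈ -539.60)
t = -1/80 (t = 1/(4²*(-5)) = 1/(16*(-5)) = 1/(-80) = -1/80 ≈ -0.012500)
M(A, z) = -20 + z (M(A, z) = z - 20 = -20 + z)
√(M(14, t) + l) = √((-20 - 1/80) - 2698/5) = √(-1601/80 - 2698/5) = √(-44769/80) = I*√223845/20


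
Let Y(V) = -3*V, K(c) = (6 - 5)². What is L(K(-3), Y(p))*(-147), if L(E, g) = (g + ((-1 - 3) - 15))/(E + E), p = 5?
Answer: 2499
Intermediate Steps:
K(c) = 1 (K(c) = 1² = 1)
Y(V) = -3*V
L(E, g) = (-19 + g)/(2*E) (L(E, g) = (g + (-4 - 15))/((2*E)) = (g - 19)*(1/(2*E)) = (-19 + g)*(1/(2*E)) = (-19 + g)/(2*E))
L(K(-3), Y(p))*(-147) = ((½)*(-19 - 3*5)/1)*(-147) = ((½)*1*(-19 - 15))*(-147) = ((½)*1*(-34))*(-147) = -17*(-147) = 2499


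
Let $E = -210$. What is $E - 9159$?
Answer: $-9369$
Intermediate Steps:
$E - 9159 = -210 - 9159 = -9369$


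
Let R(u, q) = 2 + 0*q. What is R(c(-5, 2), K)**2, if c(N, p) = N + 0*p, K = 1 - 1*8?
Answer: 4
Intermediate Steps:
K = -7 (K = 1 - 8 = -7)
c(N, p) = N (c(N, p) = N + 0 = N)
R(u, q) = 2 (R(u, q) = 2 + 0 = 2)
R(c(-5, 2), K)**2 = 2**2 = 4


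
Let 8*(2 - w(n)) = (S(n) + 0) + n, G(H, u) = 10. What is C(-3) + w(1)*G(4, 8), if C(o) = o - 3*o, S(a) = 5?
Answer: 37/2 ≈ 18.500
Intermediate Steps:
w(n) = 11/8 - n/8 (w(n) = 2 - ((5 + 0) + n)/8 = 2 - (5 + n)/8 = 2 + (-5/8 - n/8) = 11/8 - n/8)
C(o) = -2*o (C(o) = o - 3*o = -2*o)
C(-3) + w(1)*G(4, 8) = -2*(-3) + (11/8 - 1/8*1)*10 = 6 + (11/8 - 1/8)*10 = 6 + (5/4)*10 = 6 + 25/2 = 37/2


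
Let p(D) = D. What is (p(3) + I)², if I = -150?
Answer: 21609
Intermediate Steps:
(p(3) + I)² = (3 - 150)² = (-147)² = 21609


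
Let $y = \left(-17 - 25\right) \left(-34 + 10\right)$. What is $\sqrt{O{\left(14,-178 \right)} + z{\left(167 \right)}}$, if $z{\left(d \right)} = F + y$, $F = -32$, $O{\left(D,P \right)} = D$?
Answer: $3 \sqrt{110} \approx 31.464$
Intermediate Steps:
$y = 1008$ ($y = \left(-42\right) \left(-24\right) = 1008$)
$z{\left(d \right)} = 976$ ($z{\left(d \right)} = -32 + 1008 = 976$)
$\sqrt{O{\left(14,-178 \right)} + z{\left(167 \right)}} = \sqrt{14 + 976} = \sqrt{990} = 3 \sqrt{110}$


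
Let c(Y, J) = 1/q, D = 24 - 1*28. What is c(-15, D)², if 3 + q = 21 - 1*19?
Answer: 1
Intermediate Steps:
q = -1 (q = -3 + (21 - 1*19) = -3 + (21 - 19) = -3 + 2 = -1)
D = -4 (D = 24 - 28 = -4)
c(Y, J) = -1 (c(Y, J) = 1/(-1) = -1)
c(-15, D)² = (-1)² = 1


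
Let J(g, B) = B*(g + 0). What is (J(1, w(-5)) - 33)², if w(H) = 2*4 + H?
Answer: 900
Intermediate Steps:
w(H) = 8 + H
J(g, B) = B*g
(J(1, w(-5)) - 33)² = ((8 - 5)*1 - 33)² = (3*1 - 33)² = (3 - 33)² = (-30)² = 900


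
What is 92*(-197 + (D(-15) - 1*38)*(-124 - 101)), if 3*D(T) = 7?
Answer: 720176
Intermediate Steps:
D(T) = 7/3 (D(T) = (⅓)*7 = 7/3)
92*(-197 + (D(-15) - 1*38)*(-124 - 101)) = 92*(-197 + (7/3 - 1*38)*(-124 - 101)) = 92*(-197 + (7/3 - 38)*(-225)) = 92*(-197 - 107/3*(-225)) = 92*(-197 + 8025) = 92*7828 = 720176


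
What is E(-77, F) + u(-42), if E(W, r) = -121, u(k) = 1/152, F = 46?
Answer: -18391/152 ≈ -120.99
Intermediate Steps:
u(k) = 1/152
E(-77, F) + u(-42) = -121 + 1/152 = -18391/152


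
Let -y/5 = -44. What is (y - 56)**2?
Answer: 26896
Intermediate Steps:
y = 220 (y = -5*(-44) = 220)
(y - 56)**2 = (220 - 56)**2 = 164**2 = 26896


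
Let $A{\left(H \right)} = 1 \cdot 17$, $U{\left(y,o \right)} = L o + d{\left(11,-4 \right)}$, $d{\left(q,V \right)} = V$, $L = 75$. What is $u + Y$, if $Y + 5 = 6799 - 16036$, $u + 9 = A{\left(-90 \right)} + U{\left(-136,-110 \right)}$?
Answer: $-17488$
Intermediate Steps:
$U{\left(y,o \right)} = -4 + 75 o$ ($U{\left(y,o \right)} = 75 o - 4 = -4 + 75 o$)
$A{\left(H \right)} = 17$
$u = -8246$ ($u = -9 + \left(17 + \left(-4 + 75 \left(-110\right)\right)\right) = -9 + \left(17 - 8254\right) = -9 - 8237 = -8246$)
$Y = -9242$ ($Y = -5 + \left(6799 - 16036\right) = -5 - 9237 = -9242$)
$u + Y = -8246 - 9242 = -17488$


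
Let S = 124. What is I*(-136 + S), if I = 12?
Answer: -144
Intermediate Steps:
I*(-136 + S) = 12*(-136 + 124) = 12*(-12) = -144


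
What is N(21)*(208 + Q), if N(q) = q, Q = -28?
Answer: 3780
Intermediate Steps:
N(21)*(208 + Q) = 21*(208 - 28) = 21*180 = 3780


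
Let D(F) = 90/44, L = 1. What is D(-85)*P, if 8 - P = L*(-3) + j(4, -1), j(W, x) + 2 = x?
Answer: 315/11 ≈ 28.636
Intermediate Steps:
j(W, x) = -2 + x
D(F) = 45/22 (D(F) = 90*(1/44) = 45/22)
P = 14 (P = 8 - (1*(-3) + (-2 - 1)) = 8 - (-3 - 3) = 8 - 1*(-6) = 8 + 6 = 14)
D(-85)*P = (45/22)*14 = 315/11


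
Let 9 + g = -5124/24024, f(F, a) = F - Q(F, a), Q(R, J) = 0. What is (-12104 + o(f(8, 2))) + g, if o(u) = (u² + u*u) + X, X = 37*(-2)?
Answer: -3448935/286 ≈ -12059.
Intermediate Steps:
X = -74
f(F, a) = F (f(F, a) = F - 1*0 = F + 0 = F)
o(u) = -74 + 2*u² (o(u) = (u² + u*u) - 74 = (u² + u²) - 74 = 2*u² - 74 = -74 + 2*u²)
g = -2635/286 (g = -9 - 5124/24024 = -9 - 5124*1/24024 = -9 - 61/286 = -2635/286 ≈ -9.2133)
(-12104 + o(f(8, 2))) + g = (-12104 + (-74 + 2*8²)) - 2635/286 = (-12104 + (-74 + 2*64)) - 2635/286 = (-12104 + (-74 + 128)) - 2635/286 = (-12104 + 54) - 2635/286 = -12050 - 2635/286 = -3448935/286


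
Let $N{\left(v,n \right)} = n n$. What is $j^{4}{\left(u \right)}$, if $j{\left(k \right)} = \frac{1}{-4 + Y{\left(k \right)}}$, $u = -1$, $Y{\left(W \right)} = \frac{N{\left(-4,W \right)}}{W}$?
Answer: $\frac{1}{625} \approx 0.0016$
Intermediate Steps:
$N{\left(v,n \right)} = n^{2}$
$Y{\left(W \right)} = W$ ($Y{\left(W \right)} = \frac{W^{2}}{W} = W$)
$j{\left(k \right)} = \frac{1}{-4 + k}$
$j^{4}{\left(u \right)} = \left(\frac{1}{-4 - 1}\right)^{4} = \left(\frac{1}{-5}\right)^{4} = \left(- \frac{1}{5}\right)^{4} = \frac{1}{625}$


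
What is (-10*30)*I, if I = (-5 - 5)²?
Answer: -30000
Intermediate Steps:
I = 100 (I = (-10)² = 100)
(-10*30)*I = -10*30*100 = -300*100 = -30000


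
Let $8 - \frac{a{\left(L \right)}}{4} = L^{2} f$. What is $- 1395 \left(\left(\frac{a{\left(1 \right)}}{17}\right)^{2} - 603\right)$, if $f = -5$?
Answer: $\frac{239330385}{289} \approx 8.2813 \cdot 10^{5}$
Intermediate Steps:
$a{\left(L \right)} = 32 + 20 L^{2}$ ($a{\left(L \right)} = 32 - 4 L^{2} \left(-5\right) = 32 - 4 \left(- 5 L^{2}\right) = 32 + 20 L^{2}$)
$- 1395 \left(\left(\frac{a{\left(1 \right)}}{17}\right)^{2} - 603\right) = - 1395 \left(\left(\frac{32 + 20 \cdot 1^{2}}{17}\right)^{2} - 603\right) = - 1395 \left(\left(\left(32 + 20 \cdot 1\right) \frac{1}{17}\right)^{2} - 603\right) = - 1395 \left(\left(\left(32 + 20\right) \frac{1}{17}\right)^{2} - 603\right) = - 1395 \left(\left(52 \cdot \frac{1}{17}\right)^{2} - 603\right) = - 1395 \left(\left(\frac{52}{17}\right)^{2} - 603\right) = - 1395 \left(\frac{2704}{289} - 603\right) = \left(-1395\right) \left(- \frac{171563}{289}\right) = \frac{239330385}{289}$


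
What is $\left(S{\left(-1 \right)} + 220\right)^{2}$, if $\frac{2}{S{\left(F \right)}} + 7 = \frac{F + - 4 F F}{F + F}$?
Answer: $\frac{3904576}{81} \approx 48205.0$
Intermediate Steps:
$S{\left(F \right)} = \frac{2}{-7 + \frac{F - 4 F^{2}}{2 F}}$ ($S{\left(F \right)} = \frac{2}{-7 + \frac{F + - 4 F F}{F + F}} = \frac{2}{-7 + \frac{F - 4 F^{2}}{2 F}}$)
$\left(S{\left(-1 \right)} + 220\right)^{2} = \left(- \frac{4}{13 + 4 \left(-1\right)} + 220\right)^{2} = \left(- \frac{4}{13 - 4} + 220\right)^{2} = \left(- \frac{4}{9} + 220\right)^{2} = \left(\frac{1976}{9}\right)^{2} = \frac{3904576}{81}$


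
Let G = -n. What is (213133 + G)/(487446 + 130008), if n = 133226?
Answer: 79907/617454 ≈ 0.12941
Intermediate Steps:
G = -133226 (G = -1*133226 = -133226)
(213133 + G)/(487446 + 130008) = (213133 - 133226)/(487446 + 130008) = 79907/617454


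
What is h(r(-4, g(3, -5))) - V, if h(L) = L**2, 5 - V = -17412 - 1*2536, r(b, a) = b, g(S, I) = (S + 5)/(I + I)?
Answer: -19937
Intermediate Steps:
g(S, I) = (5 + S)/(2*I) (g(S, I) = (5 + S)/((2*I)) = (5 + S)*(1/(2*I)) = (5 + S)/(2*I))
V = 19953 (V = 5 - (-17412 - 1*2536) = 5 - (-17412 - 2536) = 5 - 1*(-19948) = 5 + 19948 = 19953)
h(r(-4, g(3, -5))) - V = (-4)**2 - 1*19953 = 16 - 19953 = -19937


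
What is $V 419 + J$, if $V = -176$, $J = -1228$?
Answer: $-74972$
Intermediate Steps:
$V 419 + J = \left(-176\right) 419 - 1228 = -73744 - 1228 = -74972$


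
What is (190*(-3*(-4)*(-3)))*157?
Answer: -1073880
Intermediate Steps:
(190*(-3*(-4)*(-3)))*157 = (190*(12*(-3)))*157 = (190*(-36))*157 = -6840*157 = -1073880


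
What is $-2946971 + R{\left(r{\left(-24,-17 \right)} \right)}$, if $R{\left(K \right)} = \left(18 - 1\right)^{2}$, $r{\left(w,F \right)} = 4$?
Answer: $-2946682$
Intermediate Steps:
$R{\left(K \right)} = 289$ ($R{\left(K \right)} = 17^{2} = 289$)
$-2946971 + R{\left(r{\left(-24,-17 \right)} \right)} = -2946971 + 289 = -2946682$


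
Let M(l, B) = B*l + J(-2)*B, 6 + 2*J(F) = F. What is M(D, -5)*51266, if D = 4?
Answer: 0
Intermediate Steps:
J(F) = -3 + F/2
M(l, B) = -4*B + B*l (M(l, B) = B*l + (-3 + (½)*(-2))*B = B*l + (-3 - 1)*B = B*l - 4*B = -4*B + B*l)
M(D, -5)*51266 = -5*(-4 + 4)*51266 = -5*0*51266 = 0*51266 = 0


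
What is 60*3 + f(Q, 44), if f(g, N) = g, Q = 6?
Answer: 186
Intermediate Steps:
60*3 + f(Q, 44) = 60*3 + 6 = 180 + 6 = 186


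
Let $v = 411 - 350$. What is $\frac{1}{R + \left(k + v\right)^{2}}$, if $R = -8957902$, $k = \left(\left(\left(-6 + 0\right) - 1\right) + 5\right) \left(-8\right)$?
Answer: $- \frac{1}{8951973} \approx -1.1171 \cdot 10^{-7}$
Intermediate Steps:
$k = 16$ ($k = \left(\left(-6 - 1\right) + 5\right) \left(-8\right) = \left(-7 + 5\right) \left(-8\right) = \left(-2\right) \left(-8\right) = 16$)
$v = 61$ ($v = 411 - 350 = 61$)
$\frac{1}{R + \left(k + v\right)^{2}} = \frac{1}{-8957902 + \left(16 + 61\right)^{2}} = \frac{1}{-8957902 + 77^{2}} = \frac{1}{-8957902 + 5929} = \frac{1}{-8951973} = - \frac{1}{8951973}$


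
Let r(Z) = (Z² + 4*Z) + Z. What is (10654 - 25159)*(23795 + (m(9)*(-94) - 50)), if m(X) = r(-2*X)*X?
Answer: 2527046595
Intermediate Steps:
r(Z) = Z² + 5*Z
m(X) = -2*X²*(5 - 2*X) (m(X) = ((-2*X)*(5 - 2*X))*X = (-2*X*(5 - 2*X))*X = -2*X²*(5 - 2*X))
(10654 - 25159)*(23795 + (m(9)*(-94) - 50)) = (10654 - 25159)*(23795 + ((9²*(-10 + 4*9))*(-94) - 50)) = -14505*(23795 + ((81*(-10 + 36))*(-94) - 50)) = -14505*(23795 + ((81*26)*(-94) - 50)) = -14505*(23795 + (2106*(-94) - 50)) = -14505*(23795 + (-197964 - 50)) = -14505*(23795 - 198014) = -14505*(-174219) = 2527046595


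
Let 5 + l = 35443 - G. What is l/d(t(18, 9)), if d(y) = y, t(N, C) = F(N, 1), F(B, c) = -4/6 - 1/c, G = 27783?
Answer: -4593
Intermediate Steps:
F(B, c) = -⅔ - 1/c (F(B, c) = -4*⅙ - 1/c = -⅔ - 1/c)
t(N, C) = -5/3 (t(N, C) = -⅔ - 1/1 = -⅔ - 1*1 = -⅔ - 1 = -5/3)
l = 7655 (l = -5 + (35443 - 1*27783) = -5 + (35443 - 27783) = -5 + 7660 = 7655)
l/d(t(18, 9)) = 7655/(-5/3) = 7655*(-⅗) = -4593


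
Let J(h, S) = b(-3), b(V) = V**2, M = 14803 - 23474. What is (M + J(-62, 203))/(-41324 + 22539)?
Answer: 8662/18785 ≈ 0.46111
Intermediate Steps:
M = -8671
J(h, S) = 9 (J(h, S) = (-3)**2 = 9)
(M + J(-62, 203))/(-41324 + 22539) = (-8671 + 9)/(-41324 + 22539) = -8662/(-18785) = -8662*(-1/18785) = 8662/18785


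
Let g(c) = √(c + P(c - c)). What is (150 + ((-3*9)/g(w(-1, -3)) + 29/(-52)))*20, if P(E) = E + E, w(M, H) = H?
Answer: 38855/13 + 180*I*√3 ≈ 2988.8 + 311.77*I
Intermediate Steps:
P(E) = 2*E
g(c) = √c (g(c) = √(c + 2*(c - c)) = √(c + 2*0) = √(c + 0) = √c)
(150 + ((-3*9)/g(w(-1, -3)) + 29/(-52)))*20 = (150 + ((-3*9)/(√(-3)) + 29/(-52)))*20 = (150 + (-27*(-I*√3/3) + 29*(-1/52)))*20 = (150 + (-(-9)*I*√3 - 29/52))*20 = (150 + (9*I*√3 - 29/52))*20 = (150 + (-29/52 + 9*I*√3))*20 = (7771/52 + 9*I*√3)*20 = 38855/13 + 180*I*√3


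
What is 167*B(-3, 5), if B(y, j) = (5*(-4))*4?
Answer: -13360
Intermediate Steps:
B(y, j) = -80 (B(y, j) = -20*4 = -80)
167*B(-3, 5) = 167*(-80) = -13360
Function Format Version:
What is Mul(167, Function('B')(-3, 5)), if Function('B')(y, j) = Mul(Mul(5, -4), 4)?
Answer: -13360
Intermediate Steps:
Function('B')(y, j) = -80 (Function('B')(y, j) = Mul(-20, 4) = -80)
Mul(167, Function('B')(-3, 5)) = Mul(167, -80) = -13360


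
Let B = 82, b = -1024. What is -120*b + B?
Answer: 122962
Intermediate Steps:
-120*b + B = -120*(-1024) + 82 = 122880 + 82 = 122962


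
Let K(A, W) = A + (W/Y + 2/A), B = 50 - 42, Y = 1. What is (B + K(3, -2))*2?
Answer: 58/3 ≈ 19.333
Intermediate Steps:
B = 8
K(A, W) = A + W + 2/A (K(A, W) = A + (W/1 + 2/A) = A + (W*1 + 2/A) = A + (W + 2/A) = A + W + 2/A)
(B + K(3, -2))*2 = (8 + (3 - 2 + 2/3))*2 = (8 + (3 - 2 + 2*(⅓)))*2 = (8 + (3 - 2 + ⅔))*2 = (8 + 5/3)*2 = (29/3)*2 = 58/3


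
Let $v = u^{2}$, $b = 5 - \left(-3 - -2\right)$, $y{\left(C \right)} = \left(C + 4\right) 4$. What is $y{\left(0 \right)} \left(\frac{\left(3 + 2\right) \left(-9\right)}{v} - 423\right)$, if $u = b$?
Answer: $-6788$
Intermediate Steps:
$y{\left(C \right)} = 16 + 4 C$ ($y{\left(C \right)} = \left(4 + C\right) 4 = 16 + 4 C$)
$b = 6$ ($b = 5 - \left(-3 + 2\right) = 5 - -1 = 5 + 1 = 6$)
$u = 6$
$v = 36$ ($v = 6^{2} = 36$)
$y{\left(0 \right)} \left(\frac{\left(3 + 2\right) \left(-9\right)}{v} - 423\right) = \left(16 + 4 \cdot 0\right) \left(\frac{\left(3 + 2\right) \left(-9\right)}{36} - 423\right) = \left(16 + 0\right) \left(5 \left(-9\right) \frac{1}{36} - 423\right) = 16 \left(\left(-45\right) \frac{1}{36} - 423\right) = 16 \left(- \frac{5}{4} - 423\right) = 16 \left(- \frac{1697}{4}\right) = -6788$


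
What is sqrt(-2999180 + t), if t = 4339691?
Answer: sqrt(1340511) ≈ 1157.8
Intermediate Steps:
sqrt(-2999180 + t) = sqrt(-2999180 + 4339691) = sqrt(1340511)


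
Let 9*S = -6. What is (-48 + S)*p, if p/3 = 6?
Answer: -876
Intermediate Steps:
S = -⅔ (S = (⅑)*(-6) = -⅔ ≈ -0.66667)
p = 18 (p = 3*6 = 18)
(-48 + S)*p = (-48 - ⅔)*18 = -146/3*18 = -876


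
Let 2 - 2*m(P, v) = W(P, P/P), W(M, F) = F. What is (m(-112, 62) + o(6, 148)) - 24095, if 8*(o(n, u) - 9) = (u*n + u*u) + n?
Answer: -84943/4 ≈ -21236.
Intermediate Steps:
m(P, v) = ½ (m(P, v) = 1 - P/(2*P) = 1 - ½*1 = 1 - ½ = ½)
o(n, u) = 9 + n/8 + u²/8 + n*u/8 (o(n, u) = 9 + ((u*n + u*u) + n)/8 = 9 + ((n*u + u²) + n)/8 = 9 + ((u² + n*u) + n)/8 = 9 + (n + u² + n*u)/8 = 9 + (n/8 + u²/8 + n*u/8) = 9 + n/8 + u²/8 + n*u/8)
(m(-112, 62) + o(6, 148)) - 24095 = (½ + (9 + (⅛)*6 + (⅛)*148² + (⅛)*6*148)) - 24095 = (½ + (9 + ¾ + (⅛)*21904 + 111)) - 24095 = (½ + (9 + ¾ + 2738 + 111)) - 24095 = (½ + 11435/4) - 24095 = 11437/4 - 24095 = -84943/4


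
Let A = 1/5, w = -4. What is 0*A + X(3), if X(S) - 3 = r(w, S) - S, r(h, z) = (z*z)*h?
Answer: -36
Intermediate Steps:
r(h, z) = h*z² (r(h, z) = z²*h = h*z²)
A = ⅕ ≈ 0.20000
X(S) = 3 - S - 4*S² (X(S) = 3 + (-4*S² - S) = 3 + (-S - 4*S²) = 3 - S - 4*S²)
0*A + X(3) = 0*(⅕) + (3 - 1*3 - 4*3²) = 0 + (3 - 3 - 4*9) = 0 + (3 - 3 - 36) = 0 - 36 = -36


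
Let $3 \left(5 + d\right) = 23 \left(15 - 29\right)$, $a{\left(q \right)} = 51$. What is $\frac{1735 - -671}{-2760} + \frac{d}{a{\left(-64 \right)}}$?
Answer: $- \frac{216373}{70380} \approx -3.0744$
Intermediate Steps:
$d = - \frac{337}{3}$ ($d = -5 + \frac{23 \left(15 - 29\right)}{3} = -5 + \frac{23 \left(-14\right)}{3} = -5 + \frac{1}{3} \left(-322\right) = -5 - \frac{322}{3} = - \frac{337}{3} \approx -112.33$)
$\frac{1735 - -671}{-2760} + \frac{d}{a{\left(-64 \right)}} = \frac{1735 - -671}{-2760} - \frac{337}{3 \cdot 51} = \left(1735 + 671\right) \left(- \frac{1}{2760}\right) - \frac{337}{153} = 2406 \left(- \frac{1}{2760}\right) - \frac{337}{153} = - \frac{401}{460} - \frac{337}{153} = - \frac{216373}{70380}$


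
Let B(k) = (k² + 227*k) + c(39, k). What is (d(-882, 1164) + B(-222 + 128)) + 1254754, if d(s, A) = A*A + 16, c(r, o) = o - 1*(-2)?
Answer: 2597072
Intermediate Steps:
c(r, o) = 2 + o (c(r, o) = o + 2 = 2 + o)
B(k) = 2 + k² + 228*k (B(k) = (k² + 227*k) + (2 + k) = 2 + k² + 228*k)
d(s, A) = 16 + A² (d(s, A) = A² + 16 = 16 + A²)
(d(-882, 1164) + B(-222 + 128)) + 1254754 = ((16 + 1164²) + (2 + (-222 + 128)² + 228*(-222 + 128))) + 1254754 = ((16 + 1354896) + (2 + (-94)² + 228*(-94))) + 1254754 = (1354912 + (2 + 8836 - 21432)) + 1254754 = (1354912 - 12594) + 1254754 = 1342318 + 1254754 = 2597072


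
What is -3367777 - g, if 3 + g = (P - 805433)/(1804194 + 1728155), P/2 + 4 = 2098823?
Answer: -11896156513331/3532349 ≈ -3.3678e+6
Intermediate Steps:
P = 4197638 (P = -8 + 2*2098823 = -8 + 4197646 = 4197638)
g = -7204842/3532349 (g = -3 + (4197638 - 805433)/(1804194 + 1728155) = -3 + 3392205/3532349 = -7204842/3532349 ≈ -2.0397)
-3367777 - g = -3367777 - 1*(-7204842/3532349) = -3367777 + 7204842/3532349 = -11896156513331/3532349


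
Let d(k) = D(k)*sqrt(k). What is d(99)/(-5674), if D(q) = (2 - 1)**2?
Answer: -3*sqrt(11)/5674 ≈ -0.0017536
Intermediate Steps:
D(q) = 1 (D(q) = 1**2 = 1)
d(k) = sqrt(k) (d(k) = 1*sqrt(k) = sqrt(k))
d(99)/(-5674) = sqrt(99)/(-5674) = (3*sqrt(11))*(-1/5674) = -3*sqrt(11)/5674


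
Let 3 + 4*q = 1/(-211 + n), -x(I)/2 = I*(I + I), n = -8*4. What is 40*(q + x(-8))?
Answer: -2495620/243 ≈ -10270.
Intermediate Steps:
n = -32
x(I) = -4*I² (x(I) = -2*I*(I + I) = -2*I*2*I = -4*I²)
q = -365/486 (q = -¾ + 1/(4*(-211 - 32)) = -¾ + (¼)/(-243) = -¾ + (¼)*(-1/243) = -¾ - 1/972 = -365/486 ≈ -0.75103)
40*(q + x(-8)) = 40*(-365/486 - 4*(-8)²) = 40*(-365/486 - 4*64) = 40*(-365/486 - 256) = 40*(-124781/486) = -2495620/243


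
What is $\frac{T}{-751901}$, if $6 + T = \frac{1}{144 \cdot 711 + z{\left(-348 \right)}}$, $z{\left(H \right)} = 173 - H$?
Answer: $\frac{617429}{77374372405} \approx 7.9798 \cdot 10^{-6}$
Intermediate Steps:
$T = - \frac{617429}{102905}$ ($T = -6 + \frac{1}{144 \cdot 711 + \left(173 - -348\right)} = -6 + \frac{1}{102384 + \left(173 + 348\right)} = -6 + \frac{1}{102384 + 521} = -6 + \frac{1}{102905} = - \frac{617429}{102905} \approx -6.0$)
$\frac{T}{-751901} = - \frac{617429}{102905 \left(-751901\right)} = \left(- \frac{617429}{102905}\right) \left(- \frac{1}{751901}\right) = \frac{617429}{77374372405}$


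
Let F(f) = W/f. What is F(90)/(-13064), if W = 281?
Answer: -281/1175760 ≈ -0.00023899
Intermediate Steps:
F(f) = 281/f
F(90)/(-13064) = (281/90)/(-13064) = (281*(1/90))*(-1/13064) = (281/90)*(-1/13064) = -281/1175760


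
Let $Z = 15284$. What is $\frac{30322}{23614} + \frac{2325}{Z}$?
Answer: $\frac{259171999}{180458188} \approx 1.4362$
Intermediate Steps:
$\frac{30322}{23614} + \frac{2325}{Z} = \frac{30322}{23614} + \frac{2325}{15284} = 30322 \cdot \frac{1}{23614} + 2325 \cdot \frac{1}{15284} = \frac{15161}{11807} + \frac{2325}{15284} = \frac{259171999}{180458188}$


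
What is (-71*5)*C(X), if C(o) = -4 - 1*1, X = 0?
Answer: 1775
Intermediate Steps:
C(o) = -5 (C(o) = -4 - 1 = -5)
(-71*5)*C(X) = -71*5*(-5) = -355*(-5) = 1775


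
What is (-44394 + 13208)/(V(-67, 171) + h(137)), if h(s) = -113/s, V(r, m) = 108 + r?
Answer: -2136241/2752 ≈ -776.25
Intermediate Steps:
(-44394 + 13208)/(V(-67, 171) + h(137)) = (-44394 + 13208)/((108 - 67) - 113/137) = -31186/(41 - 113*1/137) = -31186/(41 - 113/137) = -31186/5504/137 = -31186*137/5504 = -2136241/2752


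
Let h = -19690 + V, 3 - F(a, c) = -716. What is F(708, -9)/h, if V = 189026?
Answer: 719/169336 ≈ 0.0042460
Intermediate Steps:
F(a, c) = 719 (F(a, c) = 3 - 1*(-716) = 3 + 716 = 719)
h = 169336 (h = -19690 + 189026 = 169336)
F(708, -9)/h = 719/169336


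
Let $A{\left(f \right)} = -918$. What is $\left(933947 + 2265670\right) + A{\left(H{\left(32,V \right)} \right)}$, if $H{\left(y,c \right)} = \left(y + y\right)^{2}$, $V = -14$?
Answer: $3198699$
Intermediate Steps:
$H{\left(y,c \right)} = 4 y^{2}$ ($H{\left(y,c \right)} = \left(2 y\right)^{2} = 4 y^{2}$)
$\left(933947 + 2265670\right) + A{\left(H{\left(32,V \right)} \right)} = \left(933947 + 2265670\right) - 918 = 3199617 - 918 = 3198699$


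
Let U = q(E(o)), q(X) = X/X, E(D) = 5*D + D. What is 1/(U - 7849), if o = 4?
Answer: -1/7848 ≈ -0.00012742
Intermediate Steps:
E(D) = 6*D
q(X) = 1
U = 1
1/(U - 7849) = 1/(1 - 7849) = 1/(-7848) = -1/7848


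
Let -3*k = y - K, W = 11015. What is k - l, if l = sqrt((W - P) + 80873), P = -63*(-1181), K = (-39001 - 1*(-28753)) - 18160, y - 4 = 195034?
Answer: -74482 - sqrt(17485) ≈ -74614.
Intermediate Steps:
y = 195038 (y = 4 + 195034 = 195038)
K = -28408 (K = (-39001 + 28753) - 18160 = -10248 - 18160 = -28408)
P = 74403
k = -74482 (k = -(195038 - 1*(-28408))/3 = -(195038 + 28408)/3 = -1/3*223446 = -74482)
l = sqrt(17485) (l = sqrt((11015 - 1*74403) + 80873) = sqrt((11015 - 74403) + 80873) = sqrt(-63388 + 80873) = sqrt(17485) ≈ 132.23)
k - l = -74482 - sqrt(17485)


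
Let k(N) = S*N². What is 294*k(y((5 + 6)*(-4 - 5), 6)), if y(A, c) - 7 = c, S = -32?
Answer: -1589952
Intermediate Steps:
y(A, c) = 7 + c
k(N) = -32*N²
294*k(y((5 + 6)*(-4 - 5), 6)) = 294*(-32*(7 + 6)²) = 294*(-32*13²) = 294*(-32*169) = 294*(-5408) = -1589952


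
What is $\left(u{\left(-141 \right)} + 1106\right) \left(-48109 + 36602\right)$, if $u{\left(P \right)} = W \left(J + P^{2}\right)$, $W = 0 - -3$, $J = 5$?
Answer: $-699211348$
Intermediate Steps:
$W = 3$ ($W = 0 + 3 = 3$)
$u{\left(P \right)} = 15 + 3 P^{2}$ ($u{\left(P \right)} = 3 \left(5 + P^{2}\right) = 15 + 3 P^{2}$)
$\left(u{\left(-141 \right)} + 1106\right) \left(-48109 + 36602\right) = \left(\left(15 + 3 \left(-141\right)^{2}\right) + 1106\right) \left(-48109 + 36602\right) = \left(\left(15 + 3 \cdot 19881\right) + 1106\right) \left(-11507\right) = \left(\left(15 + 59643\right) + 1106\right) \left(-11507\right) = \left(59658 + 1106\right) \left(-11507\right) = 60764 \left(-11507\right) = -699211348$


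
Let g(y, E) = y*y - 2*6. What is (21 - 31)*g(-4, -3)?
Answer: -40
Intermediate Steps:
g(y, E) = -12 + y² (g(y, E) = y² - 1*12 = y² - 12 = -12 + y²)
(21 - 31)*g(-4, -3) = (21 - 31)*(-12 + (-4)²) = -10*(-12 + 16) = -10*4 = -40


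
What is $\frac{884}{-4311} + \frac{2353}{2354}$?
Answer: $\frac{8062847}{10148094} \approx 0.79452$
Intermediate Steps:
$\frac{884}{-4311} + \frac{2353}{2354} = 884 \left(- \frac{1}{4311}\right) + 2353 \cdot \frac{1}{2354} = - \frac{884}{4311} + \frac{2353}{2354} = \frac{8062847}{10148094}$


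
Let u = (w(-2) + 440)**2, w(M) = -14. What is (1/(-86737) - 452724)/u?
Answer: -39267921589/15740683812 ≈ -2.4947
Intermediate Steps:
u = 181476 (u = (-14 + 440)**2 = 426**2 = 181476)
(1/(-86737) - 452724)/u = (1/(-86737) - 452724)/181476 = (-1/86737 - 452724)*(1/181476) = -39267921589/86737*1/181476 = -39267921589/15740683812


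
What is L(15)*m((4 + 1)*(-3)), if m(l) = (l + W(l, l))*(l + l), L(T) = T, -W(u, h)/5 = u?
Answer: -27000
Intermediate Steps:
W(u, h) = -5*u
m(l) = -8*l**2 (m(l) = (l - 5*l)*(l + l) = (-4*l)*(2*l) = -8*l**2)
L(15)*m((4 + 1)*(-3)) = 15*(-8*9*(4 + 1)**2) = 15*(-8*(5*(-3))**2) = 15*(-8*(-15)**2) = 15*(-8*225) = 15*(-1800) = -27000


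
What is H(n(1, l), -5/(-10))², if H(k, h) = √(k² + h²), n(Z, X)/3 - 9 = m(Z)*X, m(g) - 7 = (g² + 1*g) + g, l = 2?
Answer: 30277/4 ≈ 7569.3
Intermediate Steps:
m(g) = 7 + g² + 2*g (m(g) = 7 + ((g² + 1*g) + g) = 7 + ((g² + g) + g) = 7 + ((g + g²) + g) = 7 + (g² + 2*g) = 7 + g² + 2*g)
n(Z, X) = 27 + 3*X*(7 + Z² + 2*Z) (n(Z, X) = 27 + 3*((7 + Z² + 2*Z)*X) = 27 + 3*(X*(7 + Z² + 2*Z)) = 27 + 3*X*(7 + Z² + 2*Z))
H(k, h) = √(h² + k²)
H(n(1, l), -5/(-10))² = (√((-5/(-10))² + (27 + 3*2*(7 + 1² + 2*1))²))² = (√((-5*(-⅒))² + (27 + 3*2*(7 + 1 + 2))²))² = (√((½)² + (27 + 3*2*10)²))² = (√(¼ + (27 + 60)²))² = (√(¼ + 87²))² = (√(¼ + 7569))² = (√(30277/4))² = (√30277/2)² = 30277/4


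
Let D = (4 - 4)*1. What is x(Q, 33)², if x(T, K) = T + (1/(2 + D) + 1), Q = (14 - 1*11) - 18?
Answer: 729/4 ≈ 182.25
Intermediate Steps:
D = 0 (D = 0*1 = 0)
Q = -15 (Q = (14 - 11) - 18 = 3 - 18 = -15)
x(T, K) = 3/2 + T (x(T, K) = T + (1/(2 + 0) + 1) = T + (1/2 + 1) = T + (1*(½) + 1) = T + (½ + 1) = T + 3/2 = 3/2 + T)
x(Q, 33)² = (3/2 - 15)² = (-27/2)² = 729/4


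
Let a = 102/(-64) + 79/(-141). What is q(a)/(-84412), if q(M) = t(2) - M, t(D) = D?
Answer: -18743/380866944 ≈ -4.9211e-5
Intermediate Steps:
a = -9719/4512 (a = 102*(-1/64) + 79*(-1/141) = -51/32 - 79/141 = -9719/4512 ≈ -2.1540)
q(M) = 2 - M
q(a)/(-84412) = (2 - 1*(-9719/4512))/(-84412) = (2 + 9719/4512)*(-1/84412) = (18743/4512)*(-1/84412) = -18743/380866944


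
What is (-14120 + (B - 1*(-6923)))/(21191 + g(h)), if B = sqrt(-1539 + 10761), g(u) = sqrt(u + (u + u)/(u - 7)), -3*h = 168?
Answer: -1372604643/4041526817 + 190719*sqrt(9222)/4041526817 - 12*I*sqrt(281271)/4041526817 + 43182*I*sqrt(122)/4041526817 ≈ -0.33509 + 0.00011644*I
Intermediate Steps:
h = -56 (h = -1/3*168 = -56)
g(u) = sqrt(u + 2*u/(-7 + u)) (g(u) = sqrt(u + (2*u)/(-7 + u)) = sqrt(u + 2*u/(-7 + u)))
B = sqrt(9222) ≈ 96.031
(-14120 + (B - 1*(-6923)))/(21191 + g(h)) = (-14120 + (sqrt(9222) - 1*(-6923)))/(21191 + sqrt(-56*(-5 - 56)/(-7 - 56))) = (-14120 + (sqrt(9222) + 6923))/(21191 + sqrt(-56*(-61)/(-63))) = (-14120 + (6923 + sqrt(9222)))/(21191 + sqrt(-56*(-1/63)*(-61))) = (-7197 + sqrt(9222))/(21191 + sqrt(-488/9)) = (-7197 + sqrt(9222))/(21191 + 2*I*sqrt(122)/3)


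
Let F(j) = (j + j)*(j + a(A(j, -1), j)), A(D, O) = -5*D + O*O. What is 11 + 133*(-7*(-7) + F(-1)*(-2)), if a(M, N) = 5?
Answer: 8656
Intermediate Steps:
A(D, O) = O² - 5*D (A(D, O) = -5*D + O² = O² - 5*D)
F(j) = 2*j*(5 + j) (F(j) = (j + j)*(j + 5) = (2*j)*(5 + j) = 2*j*(5 + j))
11 + 133*(-7*(-7) + F(-1)*(-2)) = 11 + 133*(-7*(-7) + (2*(-1)*(5 - 1))*(-2)) = 11 + 133*(49 + (2*(-1)*4)*(-2)) = 11 + 133*(49 - 8*(-2)) = 11 + 133*(49 + 16) = 11 + 133*65 = 11 + 8645 = 8656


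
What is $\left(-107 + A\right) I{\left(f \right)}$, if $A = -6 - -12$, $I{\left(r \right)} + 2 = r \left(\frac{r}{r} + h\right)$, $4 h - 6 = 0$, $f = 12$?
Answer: $-2828$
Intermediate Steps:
$h = \frac{3}{2}$ ($h = \frac{3}{2} + \frac{1}{4} \cdot 0 = \frac{3}{2} + 0 = \frac{3}{2} \approx 1.5$)
$I{\left(r \right)} = -2 + \frac{5 r}{2}$ ($I{\left(r \right)} = -2 + r \left(\frac{r}{r} + \frac{3}{2}\right) = -2 + r \left(1 + \frac{3}{2}\right) = -2 + r \frac{5}{2} = -2 + \frac{5 r}{2}$)
$A = 6$ ($A = -6 + 12 = 6$)
$\left(-107 + A\right) I{\left(f \right)} = \left(-107 + 6\right) \left(-2 + \frac{5}{2} \cdot 12\right) = - 101 \left(-2 + 30\right) = \left(-101\right) 28 = -2828$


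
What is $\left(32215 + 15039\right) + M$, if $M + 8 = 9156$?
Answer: $56402$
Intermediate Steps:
$M = 9148$ ($M = -8 + 9156 = 9148$)
$\left(32215 + 15039\right) + M = \left(32215 + 15039\right) + 9148 = 47254 + 9148 = 56402$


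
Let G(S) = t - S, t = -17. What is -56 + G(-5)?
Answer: -68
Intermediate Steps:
G(S) = -17 - S
-56 + G(-5) = -56 + (-17 - 1*(-5)) = -56 + (-17 + 5) = -56 - 12 = -68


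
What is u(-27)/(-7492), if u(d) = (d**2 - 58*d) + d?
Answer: -567/1873 ≈ -0.30272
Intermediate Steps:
u(d) = d**2 - 57*d
u(-27)/(-7492) = -27*(-57 - 27)/(-7492) = -27*(-84)*(-1/7492) = 2268*(-1/7492) = -567/1873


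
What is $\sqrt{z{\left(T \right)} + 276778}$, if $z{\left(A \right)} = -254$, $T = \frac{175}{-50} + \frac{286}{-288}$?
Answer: $2 \sqrt{69131} \approx 525.86$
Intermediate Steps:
$T = - \frac{647}{144}$ ($T = 175 \left(- \frac{1}{50}\right) + 286 \left(- \frac{1}{288}\right) = - \frac{7}{2} - \frac{143}{144} = - \frac{647}{144} \approx -4.4931$)
$\sqrt{z{\left(T \right)} + 276778} = \sqrt{-254 + 276778} = \sqrt{276524} = 2 \sqrt{69131}$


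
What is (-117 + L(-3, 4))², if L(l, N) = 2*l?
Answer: 15129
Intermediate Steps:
(-117 + L(-3, 4))² = (-117 + 2*(-3))² = (-117 - 6)² = (-123)² = 15129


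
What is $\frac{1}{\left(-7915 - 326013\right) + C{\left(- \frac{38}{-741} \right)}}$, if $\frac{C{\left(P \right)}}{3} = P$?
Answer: $- \frac{13}{4341062} \approx -2.9947 \cdot 10^{-6}$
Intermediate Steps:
$C{\left(P \right)} = 3 P$
$\frac{1}{\left(-7915 - 326013\right) + C{\left(- \frac{38}{-741} \right)}} = \frac{1}{\left(-7915 - 326013\right) + 3 \left(- \frac{38}{-741}\right)} = \frac{1}{\left(-7915 - 326013\right) + 3 \left(\left(-38\right) \left(- \frac{1}{741}\right)\right)} = \frac{1}{-333928 + 3 \cdot \frac{2}{39}} = \frac{1}{-333928 + \frac{2}{13}} = \frac{1}{- \frac{4341062}{13}} = - \frac{13}{4341062}$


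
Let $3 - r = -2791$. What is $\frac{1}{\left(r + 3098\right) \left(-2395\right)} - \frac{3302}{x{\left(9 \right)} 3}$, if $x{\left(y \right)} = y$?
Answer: $- \frac{15531881569}{127002060} \approx -122.3$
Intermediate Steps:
$r = 2794$ ($r = 3 - -2791 = 3 + 2791 = 2794$)
$\frac{1}{\left(r + 3098\right) \left(-2395\right)} - \frac{3302}{x{\left(9 \right)} 3} = \frac{1}{\left(2794 + 3098\right) \left(-2395\right)} - \frac{3302}{9 \cdot 3} = \frac{1}{5892} \left(- \frac{1}{2395}\right) - \frac{3302}{27} = - \frac{1}{14111340} - \frac{3302}{27} = - \frac{15531881569}{127002060}$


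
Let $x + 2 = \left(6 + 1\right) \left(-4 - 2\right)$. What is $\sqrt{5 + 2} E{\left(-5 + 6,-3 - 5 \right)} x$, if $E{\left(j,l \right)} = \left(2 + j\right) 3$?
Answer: $- 396 \sqrt{7} \approx -1047.7$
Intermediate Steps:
$E{\left(j,l \right)} = 6 + 3 j$
$x = -44$ ($x = -2 + \left(6 + 1\right) \left(-4 - 2\right) = -2 + 7 \left(-6\right) = -2 - 42 = -44$)
$\sqrt{5 + 2} E{\left(-5 + 6,-3 - 5 \right)} x = \sqrt{5 + 2} \left(6 + 3 \left(-5 + 6\right)\right) \left(-44\right) = \sqrt{7} \left(6 + 3 \cdot 1\right) \left(-44\right) = \sqrt{7} \left(6 + 3\right) \left(-44\right) = \sqrt{7} \cdot 9 \left(-44\right) = 9 \sqrt{7} \left(-44\right) = - 396 \sqrt{7}$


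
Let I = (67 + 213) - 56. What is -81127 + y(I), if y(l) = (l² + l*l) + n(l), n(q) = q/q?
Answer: 19226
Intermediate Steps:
n(q) = 1
I = 224 (I = 280 - 56 = 224)
y(l) = 1 + 2*l² (y(l) = (l² + l*l) + 1 = (l² + l²) + 1 = 2*l² + 1 = 1 + 2*l²)
-81127 + y(I) = -81127 + (1 + 2*224²) = -81127 + (1 + 2*50176) = -81127 + (1 + 100352) = -81127 + 100353 = 19226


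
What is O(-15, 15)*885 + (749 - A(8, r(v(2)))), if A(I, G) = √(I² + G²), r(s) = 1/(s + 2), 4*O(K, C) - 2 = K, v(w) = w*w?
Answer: -8509/4 - √2305/6 ≈ -2135.3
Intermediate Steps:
v(w) = w²
O(K, C) = ½ + K/4
r(s) = 1/(2 + s)
A(I, G) = √(G² + I²)
O(-15, 15)*885 + (749 - A(8, r(v(2)))) = (½ + (¼)*(-15))*885 + (749 - √((1/(2 + 2²))² + 8²)) = (½ - 15/4)*885 + (749 - √((1/(2 + 4))² + 64)) = -13/4*885 + (749 - √((1/6)² + 64)) = -11505/4 + (749 - √((⅙)² + 64)) = -11505/4 + (749 - √(1/36 + 64)) = -11505/4 + (749 - √(2305/36)) = -11505/4 + (749 - √2305/6) = -8509/4 - √2305/6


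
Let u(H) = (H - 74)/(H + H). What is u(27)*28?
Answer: -658/27 ≈ -24.370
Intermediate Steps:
u(H) = (-74 + H)/(2*H) (u(H) = (-74 + H)/((2*H)) = (-74 + H)*(1/(2*H)) = (-74 + H)/(2*H))
u(27)*28 = ((½)*(-74 + 27)/27)*28 = ((½)*(1/27)*(-47))*28 = -47/54*28 = -658/27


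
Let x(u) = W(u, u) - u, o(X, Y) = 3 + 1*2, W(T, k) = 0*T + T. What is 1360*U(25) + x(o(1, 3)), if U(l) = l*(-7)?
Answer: -238000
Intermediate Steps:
W(T, k) = T (W(T, k) = 0 + T = T)
U(l) = -7*l
o(X, Y) = 5 (o(X, Y) = 3 + 2 = 5)
x(u) = 0 (x(u) = u - u = 0)
1360*U(25) + x(o(1, 3)) = 1360*(-7*25) + 0 = 1360*(-175) + 0 = -238000 + 0 = -238000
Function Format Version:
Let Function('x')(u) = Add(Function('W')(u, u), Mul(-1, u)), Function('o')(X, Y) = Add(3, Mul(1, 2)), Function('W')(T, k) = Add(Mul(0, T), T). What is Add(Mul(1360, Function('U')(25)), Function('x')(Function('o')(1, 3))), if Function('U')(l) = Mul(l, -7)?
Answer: -238000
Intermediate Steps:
Function('W')(T, k) = T (Function('W')(T, k) = Add(0, T) = T)
Function('U')(l) = Mul(-7, l)
Function('o')(X, Y) = 5 (Function('o')(X, Y) = Add(3, 2) = 5)
Function('x')(u) = 0 (Function('x')(u) = Add(u, Mul(-1, u)) = 0)
Add(Mul(1360, Function('U')(25)), Function('x')(Function('o')(1, 3))) = Add(Mul(1360, Mul(-7, 25)), 0) = Add(Mul(1360, -175), 0) = Add(-238000, 0) = -238000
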